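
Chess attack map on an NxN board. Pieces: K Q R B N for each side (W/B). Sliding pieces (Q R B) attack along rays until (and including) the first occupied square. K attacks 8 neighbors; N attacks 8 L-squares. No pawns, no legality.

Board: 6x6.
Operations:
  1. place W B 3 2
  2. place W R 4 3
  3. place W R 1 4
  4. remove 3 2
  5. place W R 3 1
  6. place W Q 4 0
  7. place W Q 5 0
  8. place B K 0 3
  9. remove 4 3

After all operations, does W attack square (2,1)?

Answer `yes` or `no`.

Answer: yes

Derivation:
Op 1: place WB@(3,2)
Op 2: place WR@(4,3)
Op 3: place WR@(1,4)
Op 4: remove (3,2)
Op 5: place WR@(3,1)
Op 6: place WQ@(4,0)
Op 7: place WQ@(5,0)
Op 8: place BK@(0,3)
Op 9: remove (4,3)
Per-piece attacks for W:
  WR@(1,4): attacks (1,5) (1,3) (1,2) (1,1) (1,0) (2,4) (3,4) (4,4) (5,4) (0,4)
  WR@(3,1): attacks (3,2) (3,3) (3,4) (3,5) (3,0) (4,1) (5,1) (2,1) (1,1) (0,1)
  WQ@(4,0): attacks (4,1) (4,2) (4,3) (4,4) (4,5) (5,0) (3,0) (2,0) (1,0) (0,0) (5,1) (3,1) [ray(1,0) blocked at (5,0); ray(-1,1) blocked at (3,1)]
  WQ@(5,0): attacks (5,1) (5,2) (5,3) (5,4) (5,5) (4,0) (4,1) (3,2) (2,3) (1,4) [ray(-1,0) blocked at (4,0); ray(-1,1) blocked at (1,4)]
W attacks (2,1): yes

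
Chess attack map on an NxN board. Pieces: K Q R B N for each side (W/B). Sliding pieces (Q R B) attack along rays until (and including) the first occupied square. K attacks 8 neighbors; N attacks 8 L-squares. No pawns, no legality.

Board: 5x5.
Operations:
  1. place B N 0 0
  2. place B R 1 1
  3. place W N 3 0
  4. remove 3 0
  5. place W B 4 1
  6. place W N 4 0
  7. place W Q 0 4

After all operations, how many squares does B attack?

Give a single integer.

Op 1: place BN@(0,0)
Op 2: place BR@(1,1)
Op 3: place WN@(3,0)
Op 4: remove (3,0)
Op 5: place WB@(4,1)
Op 6: place WN@(4,0)
Op 7: place WQ@(0,4)
Per-piece attacks for B:
  BN@(0,0): attacks (1,2) (2,1)
  BR@(1,1): attacks (1,2) (1,3) (1,4) (1,0) (2,1) (3,1) (4,1) (0,1) [ray(1,0) blocked at (4,1)]
Union (8 distinct): (0,1) (1,0) (1,2) (1,3) (1,4) (2,1) (3,1) (4,1)

Answer: 8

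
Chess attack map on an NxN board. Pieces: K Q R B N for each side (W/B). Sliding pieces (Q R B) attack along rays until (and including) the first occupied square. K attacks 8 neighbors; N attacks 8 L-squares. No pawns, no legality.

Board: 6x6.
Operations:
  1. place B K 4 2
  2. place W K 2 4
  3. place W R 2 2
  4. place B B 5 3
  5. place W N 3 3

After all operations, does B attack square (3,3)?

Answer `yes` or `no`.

Op 1: place BK@(4,2)
Op 2: place WK@(2,4)
Op 3: place WR@(2,2)
Op 4: place BB@(5,3)
Op 5: place WN@(3,3)
Per-piece attacks for B:
  BK@(4,2): attacks (4,3) (4,1) (5,2) (3,2) (5,3) (5,1) (3,3) (3,1)
  BB@(5,3): attacks (4,4) (3,5) (4,2) [ray(-1,-1) blocked at (4,2)]
B attacks (3,3): yes

Answer: yes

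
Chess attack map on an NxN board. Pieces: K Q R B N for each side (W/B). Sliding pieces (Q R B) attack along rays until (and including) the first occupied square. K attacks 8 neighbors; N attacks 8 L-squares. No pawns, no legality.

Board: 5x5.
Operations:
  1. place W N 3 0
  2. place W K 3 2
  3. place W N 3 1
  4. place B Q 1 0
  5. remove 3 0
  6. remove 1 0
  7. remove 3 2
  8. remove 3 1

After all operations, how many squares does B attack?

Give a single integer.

Answer: 0

Derivation:
Op 1: place WN@(3,0)
Op 2: place WK@(3,2)
Op 3: place WN@(3,1)
Op 4: place BQ@(1,0)
Op 5: remove (3,0)
Op 6: remove (1,0)
Op 7: remove (3,2)
Op 8: remove (3,1)
Per-piece attacks for B:
Union (0 distinct): (none)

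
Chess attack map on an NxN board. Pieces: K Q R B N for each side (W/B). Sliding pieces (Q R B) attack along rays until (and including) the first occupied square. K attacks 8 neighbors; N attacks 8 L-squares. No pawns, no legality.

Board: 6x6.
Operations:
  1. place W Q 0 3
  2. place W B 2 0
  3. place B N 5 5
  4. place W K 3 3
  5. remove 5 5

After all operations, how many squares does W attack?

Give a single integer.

Op 1: place WQ@(0,3)
Op 2: place WB@(2,0)
Op 3: place BN@(5,5)
Op 4: place WK@(3,3)
Op 5: remove (5,5)
Per-piece attacks for W:
  WQ@(0,3): attacks (0,4) (0,5) (0,2) (0,1) (0,0) (1,3) (2,3) (3,3) (1,4) (2,5) (1,2) (2,1) (3,0) [ray(1,0) blocked at (3,3)]
  WB@(2,0): attacks (3,1) (4,2) (5,3) (1,1) (0,2)
  WK@(3,3): attacks (3,4) (3,2) (4,3) (2,3) (4,4) (4,2) (2,4) (2,2)
Union (23 distinct): (0,0) (0,1) (0,2) (0,4) (0,5) (1,1) (1,2) (1,3) (1,4) (2,1) (2,2) (2,3) (2,4) (2,5) (3,0) (3,1) (3,2) (3,3) (3,4) (4,2) (4,3) (4,4) (5,3)

Answer: 23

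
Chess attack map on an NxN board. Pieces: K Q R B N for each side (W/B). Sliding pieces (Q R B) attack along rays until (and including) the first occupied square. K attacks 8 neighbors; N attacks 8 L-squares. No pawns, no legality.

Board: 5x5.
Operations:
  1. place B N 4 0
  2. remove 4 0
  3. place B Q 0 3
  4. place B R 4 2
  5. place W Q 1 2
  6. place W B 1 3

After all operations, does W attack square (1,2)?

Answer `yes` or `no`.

Op 1: place BN@(4,0)
Op 2: remove (4,0)
Op 3: place BQ@(0,3)
Op 4: place BR@(4,2)
Op 5: place WQ@(1,2)
Op 6: place WB@(1,3)
Per-piece attacks for W:
  WQ@(1,2): attacks (1,3) (1,1) (1,0) (2,2) (3,2) (4,2) (0,2) (2,3) (3,4) (2,1) (3,0) (0,3) (0,1) [ray(0,1) blocked at (1,3); ray(1,0) blocked at (4,2); ray(-1,1) blocked at (0,3)]
  WB@(1,3): attacks (2,4) (2,2) (3,1) (4,0) (0,4) (0,2)
W attacks (1,2): no

Answer: no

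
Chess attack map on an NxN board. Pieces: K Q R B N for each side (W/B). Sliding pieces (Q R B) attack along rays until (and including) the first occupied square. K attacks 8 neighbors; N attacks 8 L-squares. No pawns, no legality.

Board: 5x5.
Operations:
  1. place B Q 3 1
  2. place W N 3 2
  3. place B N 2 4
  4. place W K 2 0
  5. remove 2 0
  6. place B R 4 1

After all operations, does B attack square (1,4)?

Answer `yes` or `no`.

Op 1: place BQ@(3,1)
Op 2: place WN@(3,2)
Op 3: place BN@(2,4)
Op 4: place WK@(2,0)
Op 5: remove (2,0)
Op 6: place BR@(4,1)
Per-piece attacks for B:
  BN@(2,4): attacks (3,2) (4,3) (1,2) (0,3)
  BQ@(3,1): attacks (3,2) (3,0) (4,1) (2,1) (1,1) (0,1) (4,2) (4,0) (2,2) (1,3) (0,4) (2,0) [ray(0,1) blocked at (3,2); ray(1,0) blocked at (4,1)]
  BR@(4,1): attacks (4,2) (4,3) (4,4) (4,0) (3,1) [ray(-1,0) blocked at (3,1)]
B attacks (1,4): no

Answer: no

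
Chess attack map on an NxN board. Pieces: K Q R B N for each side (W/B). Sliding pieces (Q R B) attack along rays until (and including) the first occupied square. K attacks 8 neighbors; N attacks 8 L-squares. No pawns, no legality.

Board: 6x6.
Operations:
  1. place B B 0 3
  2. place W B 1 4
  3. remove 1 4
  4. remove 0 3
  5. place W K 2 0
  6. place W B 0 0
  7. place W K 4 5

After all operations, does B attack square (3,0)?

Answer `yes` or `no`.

Answer: no

Derivation:
Op 1: place BB@(0,3)
Op 2: place WB@(1,4)
Op 3: remove (1,4)
Op 4: remove (0,3)
Op 5: place WK@(2,0)
Op 6: place WB@(0,0)
Op 7: place WK@(4,5)
Per-piece attacks for B:
B attacks (3,0): no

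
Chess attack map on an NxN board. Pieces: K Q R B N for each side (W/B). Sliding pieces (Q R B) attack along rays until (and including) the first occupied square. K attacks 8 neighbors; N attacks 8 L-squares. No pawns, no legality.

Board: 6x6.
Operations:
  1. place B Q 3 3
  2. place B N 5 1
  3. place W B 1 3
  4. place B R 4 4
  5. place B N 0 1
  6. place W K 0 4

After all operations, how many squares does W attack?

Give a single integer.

Op 1: place BQ@(3,3)
Op 2: place BN@(5,1)
Op 3: place WB@(1,3)
Op 4: place BR@(4,4)
Op 5: place BN@(0,1)
Op 6: place WK@(0,4)
Per-piece attacks for W:
  WK@(0,4): attacks (0,5) (0,3) (1,4) (1,5) (1,3)
  WB@(1,3): attacks (2,4) (3,5) (2,2) (3,1) (4,0) (0,4) (0,2) [ray(-1,1) blocked at (0,4)]
Union (12 distinct): (0,2) (0,3) (0,4) (0,5) (1,3) (1,4) (1,5) (2,2) (2,4) (3,1) (3,5) (4,0)

Answer: 12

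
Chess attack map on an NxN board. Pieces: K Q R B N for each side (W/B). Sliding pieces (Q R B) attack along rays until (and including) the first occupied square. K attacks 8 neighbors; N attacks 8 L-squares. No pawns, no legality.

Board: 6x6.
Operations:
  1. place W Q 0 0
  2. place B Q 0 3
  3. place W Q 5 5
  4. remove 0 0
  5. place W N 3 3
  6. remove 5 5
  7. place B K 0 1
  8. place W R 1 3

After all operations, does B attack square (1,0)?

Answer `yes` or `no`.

Answer: yes

Derivation:
Op 1: place WQ@(0,0)
Op 2: place BQ@(0,3)
Op 3: place WQ@(5,5)
Op 4: remove (0,0)
Op 5: place WN@(3,3)
Op 6: remove (5,5)
Op 7: place BK@(0,1)
Op 8: place WR@(1,3)
Per-piece attacks for B:
  BK@(0,1): attacks (0,2) (0,0) (1,1) (1,2) (1,0)
  BQ@(0,3): attacks (0,4) (0,5) (0,2) (0,1) (1,3) (1,4) (2,5) (1,2) (2,1) (3,0) [ray(0,-1) blocked at (0,1); ray(1,0) blocked at (1,3)]
B attacks (1,0): yes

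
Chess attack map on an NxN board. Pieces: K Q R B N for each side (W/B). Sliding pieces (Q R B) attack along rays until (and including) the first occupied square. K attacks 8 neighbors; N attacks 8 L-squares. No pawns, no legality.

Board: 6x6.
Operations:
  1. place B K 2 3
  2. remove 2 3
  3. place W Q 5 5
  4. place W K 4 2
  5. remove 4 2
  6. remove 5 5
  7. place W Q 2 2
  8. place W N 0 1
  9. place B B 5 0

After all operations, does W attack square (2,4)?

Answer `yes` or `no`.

Op 1: place BK@(2,3)
Op 2: remove (2,3)
Op 3: place WQ@(5,5)
Op 4: place WK@(4,2)
Op 5: remove (4,2)
Op 6: remove (5,5)
Op 7: place WQ@(2,2)
Op 8: place WN@(0,1)
Op 9: place BB@(5,0)
Per-piece attacks for W:
  WN@(0,1): attacks (1,3) (2,2) (2,0)
  WQ@(2,2): attacks (2,3) (2,4) (2,5) (2,1) (2,0) (3,2) (4,2) (5,2) (1,2) (0,2) (3,3) (4,4) (5,5) (3,1) (4,0) (1,3) (0,4) (1,1) (0,0)
W attacks (2,4): yes

Answer: yes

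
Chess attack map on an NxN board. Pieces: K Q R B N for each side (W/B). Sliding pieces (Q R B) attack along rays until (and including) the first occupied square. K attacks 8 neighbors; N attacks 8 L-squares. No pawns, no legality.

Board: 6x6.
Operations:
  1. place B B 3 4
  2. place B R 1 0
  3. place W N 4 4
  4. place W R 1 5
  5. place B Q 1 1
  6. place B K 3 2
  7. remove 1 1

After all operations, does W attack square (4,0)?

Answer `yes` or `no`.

Op 1: place BB@(3,4)
Op 2: place BR@(1,0)
Op 3: place WN@(4,4)
Op 4: place WR@(1,5)
Op 5: place BQ@(1,1)
Op 6: place BK@(3,2)
Op 7: remove (1,1)
Per-piece attacks for W:
  WR@(1,5): attacks (1,4) (1,3) (1,2) (1,1) (1,0) (2,5) (3,5) (4,5) (5,5) (0,5) [ray(0,-1) blocked at (1,0)]
  WN@(4,4): attacks (2,5) (5,2) (3,2) (2,3)
W attacks (4,0): no

Answer: no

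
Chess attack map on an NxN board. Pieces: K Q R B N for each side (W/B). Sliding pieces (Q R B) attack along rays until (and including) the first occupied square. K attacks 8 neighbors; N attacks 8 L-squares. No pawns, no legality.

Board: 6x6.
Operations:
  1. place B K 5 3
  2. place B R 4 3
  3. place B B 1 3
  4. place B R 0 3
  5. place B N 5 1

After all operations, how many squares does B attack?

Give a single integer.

Op 1: place BK@(5,3)
Op 2: place BR@(4,3)
Op 3: place BB@(1,3)
Op 4: place BR@(0,3)
Op 5: place BN@(5,1)
Per-piece attacks for B:
  BR@(0,3): attacks (0,4) (0,5) (0,2) (0,1) (0,0) (1,3) [ray(1,0) blocked at (1,3)]
  BB@(1,3): attacks (2,4) (3,5) (2,2) (3,1) (4,0) (0,4) (0,2)
  BR@(4,3): attacks (4,4) (4,5) (4,2) (4,1) (4,0) (5,3) (3,3) (2,3) (1,3) [ray(1,0) blocked at (5,3); ray(-1,0) blocked at (1,3)]
  BN@(5,1): attacks (4,3) (3,2) (3,0)
  BK@(5,3): attacks (5,4) (5,2) (4,3) (4,4) (4,2)
Union (23 distinct): (0,0) (0,1) (0,2) (0,4) (0,5) (1,3) (2,2) (2,3) (2,4) (3,0) (3,1) (3,2) (3,3) (3,5) (4,0) (4,1) (4,2) (4,3) (4,4) (4,5) (5,2) (5,3) (5,4)

Answer: 23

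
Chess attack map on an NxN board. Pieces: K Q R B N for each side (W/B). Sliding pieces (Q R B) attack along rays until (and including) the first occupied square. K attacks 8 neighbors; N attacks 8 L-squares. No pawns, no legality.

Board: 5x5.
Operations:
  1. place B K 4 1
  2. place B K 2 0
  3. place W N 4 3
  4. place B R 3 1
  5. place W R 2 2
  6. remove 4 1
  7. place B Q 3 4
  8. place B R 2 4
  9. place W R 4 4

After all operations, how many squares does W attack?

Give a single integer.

Op 1: place BK@(4,1)
Op 2: place BK@(2,0)
Op 3: place WN@(4,3)
Op 4: place BR@(3,1)
Op 5: place WR@(2,2)
Op 6: remove (4,1)
Op 7: place BQ@(3,4)
Op 8: place BR@(2,4)
Op 9: place WR@(4,4)
Per-piece attacks for W:
  WR@(2,2): attacks (2,3) (2,4) (2,1) (2,0) (3,2) (4,2) (1,2) (0,2) [ray(0,1) blocked at (2,4); ray(0,-1) blocked at (2,0)]
  WN@(4,3): attacks (2,4) (3,1) (2,2)
  WR@(4,4): attacks (4,3) (3,4) [ray(0,-1) blocked at (4,3); ray(-1,0) blocked at (3,4)]
Union (12 distinct): (0,2) (1,2) (2,0) (2,1) (2,2) (2,3) (2,4) (3,1) (3,2) (3,4) (4,2) (4,3)

Answer: 12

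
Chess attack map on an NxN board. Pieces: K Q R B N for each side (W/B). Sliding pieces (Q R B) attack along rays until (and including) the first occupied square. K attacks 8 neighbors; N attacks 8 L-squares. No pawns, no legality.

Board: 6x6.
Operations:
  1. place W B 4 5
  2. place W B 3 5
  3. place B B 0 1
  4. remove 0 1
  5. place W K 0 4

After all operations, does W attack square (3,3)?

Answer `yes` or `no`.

Answer: no

Derivation:
Op 1: place WB@(4,5)
Op 2: place WB@(3,5)
Op 3: place BB@(0,1)
Op 4: remove (0,1)
Op 5: place WK@(0,4)
Per-piece attacks for W:
  WK@(0,4): attacks (0,5) (0,3) (1,4) (1,5) (1,3)
  WB@(3,5): attacks (4,4) (5,3) (2,4) (1,3) (0,2)
  WB@(4,5): attacks (5,4) (3,4) (2,3) (1,2) (0,1)
W attacks (3,3): no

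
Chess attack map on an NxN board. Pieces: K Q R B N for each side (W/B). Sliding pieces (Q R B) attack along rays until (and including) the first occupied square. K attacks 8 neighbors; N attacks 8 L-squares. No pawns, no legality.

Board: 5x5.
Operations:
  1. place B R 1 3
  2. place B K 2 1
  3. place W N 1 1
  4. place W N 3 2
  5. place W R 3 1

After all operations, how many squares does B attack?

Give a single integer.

Op 1: place BR@(1,3)
Op 2: place BK@(2,1)
Op 3: place WN@(1,1)
Op 4: place WN@(3,2)
Op 5: place WR@(3,1)
Per-piece attacks for B:
  BR@(1,3): attacks (1,4) (1,2) (1,1) (2,3) (3,3) (4,3) (0,3) [ray(0,-1) blocked at (1,1)]
  BK@(2,1): attacks (2,2) (2,0) (3,1) (1,1) (3,2) (3,0) (1,2) (1,0)
Union (13 distinct): (0,3) (1,0) (1,1) (1,2) (1,4) (2,0) (2,2) (2,3) (3,0) (3,1) (3,2) (3,3) (4,3)

Answer: 13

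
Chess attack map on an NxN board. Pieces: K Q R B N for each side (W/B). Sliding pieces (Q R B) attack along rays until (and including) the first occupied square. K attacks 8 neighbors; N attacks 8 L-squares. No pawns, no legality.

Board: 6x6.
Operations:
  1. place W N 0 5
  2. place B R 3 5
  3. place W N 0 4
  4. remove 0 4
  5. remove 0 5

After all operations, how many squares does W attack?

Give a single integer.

Answer: 0

Derivation:
Op 1: place WN@(0,5)
Op 2: place BR@(3,5)
Op 3: place WN@(0,4)
Op 4: remove (0,4)
Op 5: remove (0,5)
Per-piece attacks for W:
Union (0 distinct): (none)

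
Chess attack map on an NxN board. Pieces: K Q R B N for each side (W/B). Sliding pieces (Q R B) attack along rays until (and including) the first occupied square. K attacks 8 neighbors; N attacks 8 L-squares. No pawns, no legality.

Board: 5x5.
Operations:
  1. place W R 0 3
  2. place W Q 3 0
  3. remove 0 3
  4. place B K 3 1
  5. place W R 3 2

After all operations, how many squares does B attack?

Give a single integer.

Op 1: place WR@(0,3)
Op 2: place WQ@(3,0)
Op 3: remove (0,3)
Op 4: place BK@(3,1)
Op 5: place WR@(3,2)
Per-piece attacks for B:
  BK@(3,1): attacks (3,2) (3,0) (4,1) (2,1) (4,2) (4,0) (2,2) (2,0)
Union (8 distinct): (2,0) (2,1) (2,2) (3,0) (3,2) (4,0) (4,1) (4,2)

Answer: 8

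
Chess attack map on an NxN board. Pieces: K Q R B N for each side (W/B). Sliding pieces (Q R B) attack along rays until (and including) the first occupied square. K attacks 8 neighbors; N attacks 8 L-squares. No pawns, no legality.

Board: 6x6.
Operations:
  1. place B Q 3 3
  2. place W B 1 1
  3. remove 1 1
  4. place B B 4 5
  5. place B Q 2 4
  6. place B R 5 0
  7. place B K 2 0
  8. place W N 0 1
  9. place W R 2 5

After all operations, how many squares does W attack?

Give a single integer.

Answer: 8

Derivation:
Op 1: place BQ@(3,3)
Op 2: place WB@(1,1)
Op 3: remove (1,1)
Op 4: place BB@(4,5)
Op 5: place BQ@(2,4)
Op 6: place BR@(5,0)
Op 7: place BK@(2,0)
Op 8: place WN@(0,1)
Op 9: place WR@(2,5)
Per-piece attacks for W:
  WN@(0,1): attacks (1,3) (2,2) (2,0)
  WR@(2,5): attacks (2,4) (3,5) (4,5) (1,5) (0,5) [ray(0,-1) blocked at (2,4); ray(1,0) blocked at (4,5)]
Union (8 distinct): (0,5) (1,3) (1,5) (2,0) (2,2) (2,4) (3,5) (4,5)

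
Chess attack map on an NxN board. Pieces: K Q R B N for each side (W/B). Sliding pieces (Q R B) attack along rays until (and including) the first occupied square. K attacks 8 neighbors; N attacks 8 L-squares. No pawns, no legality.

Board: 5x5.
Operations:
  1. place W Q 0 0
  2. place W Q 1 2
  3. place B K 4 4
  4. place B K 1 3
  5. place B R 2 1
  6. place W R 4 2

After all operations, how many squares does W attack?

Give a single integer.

Op 1: place WQ@(0,0)
Op 2: place WQ@(1,2)
Op 3: place BK@(4,4)
Op 4: place BK@(1,3)
Op 5: place BR@(2,1)
Op 6: place WR@(4,2)
Per-piece attacks for W:
  WQ@(0,0): attacks (0,1) (0,2) (0,3) (0,4) (1,0) (2,0) (3,0) (4,0) (1,1) (2,2) (3,3) (4,4) [ray(1,1) blocked at (4,4)]
  WQ@(1,2): attacks (1,3) (1,1) (1,0) (2,2) (3,2) (4,2) (0,2) (2,3) (3,4) (2,1) (0,3) (0,1) [ray(0,1) blocked at (1,3); ray(1,0) blocked at (4,2); ray(1,-1) blocked at (2,1)]
  WR@(4,2): attacks (4,3) (4,4) (4,1) (4,0) (3,2) (2,2) (1,2) [ray(0,1) blocked at (4,4); ray(-1,0) blocked at (1,2)]
Union (21 distinct): (0,1) (0,2) (0,3) (0,4) (1,0) (1,1) (1,2) (1,3) (2,0) (2,1) (2,2) (2,3) (3,0) (3,2) (3,3) (3,4) (4,0) (4,1) (4,2) (4,3) (4,4)

Answer: 21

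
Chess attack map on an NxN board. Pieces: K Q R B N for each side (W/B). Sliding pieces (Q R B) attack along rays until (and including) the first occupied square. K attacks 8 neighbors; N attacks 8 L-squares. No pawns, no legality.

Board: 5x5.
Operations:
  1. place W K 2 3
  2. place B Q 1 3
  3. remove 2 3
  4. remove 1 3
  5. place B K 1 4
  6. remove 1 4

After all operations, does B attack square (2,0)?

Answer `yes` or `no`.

Answer: no

Derivation:
Op 1: place WK@(2,3)
Op 2: place BQ@(1,3)
Op 3: remove (2,3)
Op 4: remove (1,3)
Op 5: place BK@(1,4)
Op 6: remove (1,4)
Per-piece attacks for B:
B attacks (2,0): no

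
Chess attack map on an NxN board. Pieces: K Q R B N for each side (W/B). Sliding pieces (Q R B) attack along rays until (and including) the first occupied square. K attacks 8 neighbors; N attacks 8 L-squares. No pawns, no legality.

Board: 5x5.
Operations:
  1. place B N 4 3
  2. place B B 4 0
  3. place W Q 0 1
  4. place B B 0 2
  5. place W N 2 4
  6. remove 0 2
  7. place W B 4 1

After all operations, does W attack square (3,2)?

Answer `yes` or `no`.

Op 1: place BN@(4,3)
Op 2: place BB@(4,0)
Op 3: place WQ@(0,1)
Op 4: place BB@(0,2)
Op 5: place WN@(2,4)
Op 6: remove (0,2)
Op 7: place WB@(4,1)
Per-piece attacks for W:
  WQ@(0,1): attacks (0,2) (0,3) (0,4) (0,0) (1,1) (2,1) (3,1) (4,1) (1,2) (2,3) (3,4) (1,0) [ray(1,0) blocked at (4,1)]
  WN@(2,4): attacks (3,2) (4,3) (1,2) (0,3)
  WB@(4,1): attacks (3,2) (2,3) (1,4) (3,0)
W attacks (3,2): yes

Answer: yes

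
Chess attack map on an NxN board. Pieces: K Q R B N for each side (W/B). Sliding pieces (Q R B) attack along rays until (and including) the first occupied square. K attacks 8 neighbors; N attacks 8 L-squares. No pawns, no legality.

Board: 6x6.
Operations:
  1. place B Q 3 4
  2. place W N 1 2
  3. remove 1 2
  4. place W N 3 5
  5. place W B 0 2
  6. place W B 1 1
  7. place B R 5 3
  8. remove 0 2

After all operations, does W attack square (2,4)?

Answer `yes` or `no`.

Answer: no

Derivation:
Op 1: place BQ@(3,4)
Op 2: place WN@(1,2)
Op 3: remove (1,2)
Op 4: place WN@(3,5)
Op 5: place WB@(0,2)
Op 6: place WB@(1,1)
Op 7: place BR@(5,3)
Op 8: remove (0,2)
Per-piece attacks for W:
  WB@(1,1): attacks (2,2) (3,3) (4,4) (5,5) (2,0) (0,2) (0,0)
  WN@(3,5): attacks (4,3) (5,4) (2,3) (1,4)
W attacks (2,4): no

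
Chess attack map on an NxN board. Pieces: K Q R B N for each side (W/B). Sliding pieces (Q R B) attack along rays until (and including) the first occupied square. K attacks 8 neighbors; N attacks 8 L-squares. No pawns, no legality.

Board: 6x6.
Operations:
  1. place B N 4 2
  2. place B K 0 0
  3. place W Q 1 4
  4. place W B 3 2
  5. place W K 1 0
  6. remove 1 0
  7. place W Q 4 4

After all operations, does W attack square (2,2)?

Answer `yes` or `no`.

Answer: yes

Derivation:
Op 1: place BN@(4,2)
Op 2: place BK@(0,0)
Op 3: place WQ@(1,4)
Op 4: place WB@(3,2)
Op 5: place WK@(1,0)
Op 6: remove (1,0)
Op 7: place WQ@(4,4)
Per-piece attacks for W:
  WQ@(1,4): attacks (1,5) (1,3) (1,2) (1,1) (1,0) (2,4) (3,4) (4,4) (0,4) (2,5) (2,3) (3,2) (0,5) (0,3) [ray(1,0) blocked at (4,4); ray(1,-1) blocked at (3,2)]
  WB@(3,2): attacks (4,3) (5,4) (4,1) (5,0) (2,3) (1,4) (2,1) (1,0) [ray(-1,1) blocked at (1,4)]
  WQ@(4,4): attacks (4,5) (4,3) (4,2) (5,4) (3,4) (2,4) (1,4) (5,5) (5,3) (3,5) (3,3) (2,2) (1,1) (0,0) [ray(0,-1) blocked at (4,2); ray(-1,0) blocked at (1,4); ray(-1,-1) blocked at (0,0)]
W attacks (2,2): yes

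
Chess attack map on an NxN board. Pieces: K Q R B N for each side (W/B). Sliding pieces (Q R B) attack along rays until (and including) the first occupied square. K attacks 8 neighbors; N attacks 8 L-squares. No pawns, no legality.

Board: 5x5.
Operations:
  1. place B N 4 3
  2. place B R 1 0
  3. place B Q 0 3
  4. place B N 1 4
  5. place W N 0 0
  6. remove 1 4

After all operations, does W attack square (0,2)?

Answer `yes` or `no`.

Op 1: place BN@(4,3)
Op 2: place BR@(1,0)
Op 3: place BQ@(0,3)
Op 4: place BN@(1,4)
Op 5: place WN@(0,0)
Op 6: remove (1,4)
Per-piece attacks for W:
  WN@(0,0): attacks (1,2) (2,1)
W attacks (0,2): no

Answer: no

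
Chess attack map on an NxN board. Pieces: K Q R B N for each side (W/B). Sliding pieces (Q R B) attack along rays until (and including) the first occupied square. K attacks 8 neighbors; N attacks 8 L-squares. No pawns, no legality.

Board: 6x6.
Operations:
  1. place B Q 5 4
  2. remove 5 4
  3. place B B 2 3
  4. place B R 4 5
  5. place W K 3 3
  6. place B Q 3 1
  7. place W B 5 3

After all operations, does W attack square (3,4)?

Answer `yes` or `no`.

Answer: yes

Derivation:
Op 1: place BQ@(5,4)
Op 2: remove (5,4)
Op 3: place BB@(2,3)
Op 4: place BR@(4,5)
Op 5: place WK@(3,3)
Op 6: place BQ@(3,1)
Op 7: place WB@(5,3)
Per-piece attacks for W:
  WK@(3,3): attacks (3,4) (3,2) (4,3) (2,3) (4,4) (4,2) (2,4) (2,2)
  WB@(5,3): attacks (4,4) (3,5) (4,2) (3,1) [ray(-1,-1) blocked at (3,1)]
W attacks (3,4): yes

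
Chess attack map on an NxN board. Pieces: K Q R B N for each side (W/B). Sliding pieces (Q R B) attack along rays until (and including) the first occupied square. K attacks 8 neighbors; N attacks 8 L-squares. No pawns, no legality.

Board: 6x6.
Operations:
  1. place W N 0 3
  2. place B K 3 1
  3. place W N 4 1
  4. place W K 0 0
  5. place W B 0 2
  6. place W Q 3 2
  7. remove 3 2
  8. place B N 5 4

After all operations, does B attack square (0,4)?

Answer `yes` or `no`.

Answer: no

Derivation:
Op 1: place WN@(0,3)
Op 2: place BK@(3,1)
Op 3: place WN@(4,1)
Op 4: place WK@(0,0)
Op 5: place WB@(0,2)
Op 6: place WQ@(3,2)
Op 7: remove (3,2)
Op 8: place BN@(5,4)
Per-piece attacks for B:
  BK@(3,1): attacks (3,2) (3,0) (4,1) (2,1) (4,2) (4,0) (2,2) (2,0)
  BN@(5,4): attacks (3,5) (4,2) (3,3)
B attacks (0,4): no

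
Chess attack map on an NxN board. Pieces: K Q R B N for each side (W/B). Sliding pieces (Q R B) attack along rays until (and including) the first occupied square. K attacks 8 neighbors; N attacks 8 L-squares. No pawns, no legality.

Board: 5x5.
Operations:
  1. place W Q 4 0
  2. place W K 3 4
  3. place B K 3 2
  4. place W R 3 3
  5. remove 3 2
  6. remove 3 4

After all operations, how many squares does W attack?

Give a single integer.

Op 1: place WQ@(4,0)
Op 2: place WK@(3,4)
Op 3: place BK@(3,2)
Op 4: place WR@(3,3)
Op 5: remove (3,2)
Op 6: remove (3,4)
Per-piece attacks for W:
  WR@(3,3): attacks (3,4) (3,2) (3,1) (3,0) (4,3) (2,3) (1,3) (0,3)
  WQ@(4,0): attacks (4,1) (4,2) (4,3) (4,4) (3,0) (2,0) (1,0) (0,0) (3,1) (2,2) (1,3) (0,4)
Union (16 distinct): (0,0) (0,3) (0,4) (1,0) (1,3) (2,0) (2,2) (2,3) (3,0) (3,1) (3,2) (3,4) (4,1) (4,2) (4,3) (4,4)

Answer: 16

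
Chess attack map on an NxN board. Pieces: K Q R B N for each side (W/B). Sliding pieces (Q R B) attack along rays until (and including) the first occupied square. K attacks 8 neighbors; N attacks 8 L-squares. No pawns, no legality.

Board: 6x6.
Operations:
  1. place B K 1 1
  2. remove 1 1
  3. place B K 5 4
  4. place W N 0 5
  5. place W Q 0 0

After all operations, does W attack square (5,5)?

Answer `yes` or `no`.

Op 1: place BK@(1,1)
Op 2: remove (1,1)
Op 3: place BK@(5,4)
Op 4: place WN@(0,5)
Op 5: place WQ@(0,0)
Per-piece attacks for W:
  WQ@(0,0): attacks (0,1) (0,2) (0,3) (0,4) (0,5) (1,0) (2,0) (3,0) (4,0) (5,0) (1,1) (2,2) (3,3) (4,4) (5,5) [ray(0,1) blocked at (0,5)]
  WN@(0,5): attacks (1,3) (2,4)
W attacks (5,5): yes

Answer: yes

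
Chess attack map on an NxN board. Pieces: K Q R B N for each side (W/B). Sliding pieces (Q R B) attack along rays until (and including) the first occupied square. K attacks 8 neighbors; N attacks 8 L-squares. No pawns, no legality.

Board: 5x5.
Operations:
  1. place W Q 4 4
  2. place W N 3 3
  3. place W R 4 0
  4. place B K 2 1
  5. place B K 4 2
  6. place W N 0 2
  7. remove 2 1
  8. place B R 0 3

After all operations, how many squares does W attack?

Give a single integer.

Answer: 15

Derivation:
Op 1: place WQ@(4,4)
Op 2: place WN@(3,3)
Op 3: place WR@(4,0)
Op 4: place BK@(2,1)
Op 5: place BK@(4,2)
Op 6: place WN@(0,2)
Op 7: remove (2,1)
Op 8: place BR@(0,3)
Per-piece attacks for W:
  WN@(0,2): attacks (1,4) (2,3) (1,0) (2,1)
  WN@(3,3): attacks (1,4) (4,1) (2,1) (1,2)
  WR@(4,0): attacks (4,1) (4,2) (3,0) (2,0) (1,0) (0,0) [ray(0,1) blocked at (4,2)]
  WQ@(4,4): attacks (4,3) (4,2) (3,4) (2,4) (1,4) (0,4) (3,3) [ray(0,-1) blocked at (4,2); ray(-1,-1) blocked at (3,3)]
Union (15 distinct): (0,0) (0,4) (1,0) (1,2) (1,4) (2,0) (2,1) (2,3) (2,4) (3,0) (3,3) (3,4) (4,1) (4,2) (4,3)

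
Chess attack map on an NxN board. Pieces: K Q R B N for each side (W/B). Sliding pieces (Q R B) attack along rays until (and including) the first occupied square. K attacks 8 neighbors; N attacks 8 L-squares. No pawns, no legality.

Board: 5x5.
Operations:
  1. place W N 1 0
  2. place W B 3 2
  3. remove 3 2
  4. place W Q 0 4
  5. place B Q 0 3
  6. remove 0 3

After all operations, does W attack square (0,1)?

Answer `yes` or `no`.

Op 1: place WN@(1,0)
Op 2: place WB@(3,2)
Op 3: remove (3,2)
Op 4: place WQ@(0,4)
Op 5: place BQ@(0,3)
Op 6: remove (0,3)
Per-piece attacks for W:
  WQ@(0,4): attacks (0,3) (0,2) (0,1) (0,0) (1,4) (2,4) (3,4) (4,4) (1,3) (2,2) (3,1) (4,0)
  WN@(1,0): attacks (2,2) (3,1) (0,2)
W attacks (0,1): yes

Answer: yes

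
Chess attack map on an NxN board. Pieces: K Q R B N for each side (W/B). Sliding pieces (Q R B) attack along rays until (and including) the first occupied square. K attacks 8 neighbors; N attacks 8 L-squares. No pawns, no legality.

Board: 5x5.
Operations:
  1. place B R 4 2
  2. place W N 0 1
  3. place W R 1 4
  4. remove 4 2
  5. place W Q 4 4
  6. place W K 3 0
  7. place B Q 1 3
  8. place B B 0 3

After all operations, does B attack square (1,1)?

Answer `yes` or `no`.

Op 1: place BR@(4,2)
Op 2: place WN@(0,1)
Op 3: place WR@(1,4)
Op 4: remove (4,2)
Op 5: place WQ@(4,4)
Op 6: place WK@(3,0)
Op 7: place BQ@(1,3)
Op 8: place BB@(0,3)
Per-piece attacks for B:
  BB@(0,3): attacks (1,4) (1,2) (2,1) (3,0) [ray(1,1) blocked at (1,4); ray(1,-1) blocked at (3,0)]
  BQ@(1,3): attacks (1,4) (1,2) (1,1) (1,0) (2,3) (3,3) (4,3) (0,3) (2,4) (2,2) (3,1) (4,0) (0,4) (0,2) [ray(0,1) blocked at (1,4); ray(-1,0) blocked at (0,3)]
B attacks (1,1): yes

Answer: yes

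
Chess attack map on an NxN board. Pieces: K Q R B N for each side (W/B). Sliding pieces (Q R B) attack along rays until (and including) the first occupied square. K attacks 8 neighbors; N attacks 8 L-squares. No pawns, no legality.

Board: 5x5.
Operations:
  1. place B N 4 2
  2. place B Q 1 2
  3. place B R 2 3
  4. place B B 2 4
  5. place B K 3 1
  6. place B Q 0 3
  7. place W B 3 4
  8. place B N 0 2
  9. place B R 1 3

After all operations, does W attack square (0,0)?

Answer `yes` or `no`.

Answer: no

Derivation:
Op 1: place BN@(4,2)
Op 2: place BQ@(1,2)
Op 3: place BR@(2,3)
Op 4: place BB@(2,4)
Op 5: place BK@(3,1)
Op 6: place BQ@(0,3)
Op 7: place WB@(3,4)
Op 8: place BN@(0,2)
Op 9: place BR@(1,3)
Per-piece attacks for W:
  WB@(3,4): attacks (4,3) (2,3) [ray(-1,-1) blocked at (2,3)]
W attacks (0,0): no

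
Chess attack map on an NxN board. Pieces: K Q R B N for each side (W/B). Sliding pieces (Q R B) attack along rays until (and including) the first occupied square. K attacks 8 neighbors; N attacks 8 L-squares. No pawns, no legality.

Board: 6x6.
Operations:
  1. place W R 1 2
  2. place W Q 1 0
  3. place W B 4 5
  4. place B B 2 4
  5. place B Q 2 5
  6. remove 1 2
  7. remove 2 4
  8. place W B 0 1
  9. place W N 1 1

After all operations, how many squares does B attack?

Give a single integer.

Op 1: place WR@(1,2)
Op 2: place WQ@(1,0)
Op 3: place WB@(4,5)
Op 4: place BB@(2,4)
Op 5: place BQ@(2,5)
Op 6: remove (1,2)
Op 7: remove (2,4)
Op 8: place WB@(0,1)
Op 9: place WN@(1,1)
Per-piece attacks for B:
  BQ@(2,5): attacks (2,4) (2,3) (2,2) (2,1) (2,0) (3,5) (4,5) (1,5) (0,5) (3,4) (4,3) (5,2) (1,4) (0,3) [ray(1,0) blocked at (4,5)]
Union (14 distinct): (0,3) (0,5) (1,4) (1,5) (2,0) (2,1) (2,2) (2,3) (2,4) (3,4) (3,5) (4,3) (4,5) (5,2)

Answer: 14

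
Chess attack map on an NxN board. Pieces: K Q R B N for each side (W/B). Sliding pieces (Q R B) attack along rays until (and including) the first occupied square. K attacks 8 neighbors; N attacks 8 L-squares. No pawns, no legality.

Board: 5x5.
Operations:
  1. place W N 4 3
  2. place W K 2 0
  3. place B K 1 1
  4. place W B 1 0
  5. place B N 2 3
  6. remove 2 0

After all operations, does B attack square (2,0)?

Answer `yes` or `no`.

Op 1: place WN@(4,3)
Op 2: place WK@(2,0)
Op 3: place BK@(1,1)
Op 4: place WB@(1,0)
Op 5: place BN@(2,3)
Op 6: remove (2,0)
Per-piece attacks for B:
  BK@(1,1): attacks (1,2) (1,0) (2,1) (0,1) (2,2) (2,0) (0,2) (0,0)
  BN@(2,3): attacks (4,4) (0,4) (3,1) (4,2) (1,1) (0,2)
B attacks (2,0): yes

Answer: yes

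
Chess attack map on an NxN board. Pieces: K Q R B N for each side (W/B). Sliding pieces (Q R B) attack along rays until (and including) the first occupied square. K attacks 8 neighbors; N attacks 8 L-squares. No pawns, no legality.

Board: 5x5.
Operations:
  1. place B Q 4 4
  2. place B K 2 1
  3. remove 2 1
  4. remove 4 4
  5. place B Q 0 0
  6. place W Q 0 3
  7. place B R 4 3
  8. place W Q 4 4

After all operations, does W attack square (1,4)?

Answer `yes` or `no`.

Answer: yes

Derivation:
Op 1: place BQ@(4,4)
Op 2: place BK@(2,1)
Op 3: remove (2,1)
Op 4: remove (4,4)
Op 5: place BQ@(0,0)
Op 6: place WQ@(0,3)
Op 7: place BR@(4,3)
Op 8: place WQ@(4,4)
Per-piece attacks for W:
  WQ@(0,3): attacks (0,4) (0,2) (0,1) (0,0) (1,3) (2,3) (3,3) (4,3) (1,4) (1,2) (2,1) (3,0) [ray(0,-1) blocked at (0,0); ray(1,0) blocked at (4,3)]
  WQ@(4,4): attacks (4,3) (3,4) (2,4) (1,4) (0,4) (3,3) (2,2) (1,1) (0,0) [ray(0,-1) blocked at (4,3); ray(-1,-1) blocked at (0,0)]
W attacks (1,4): yes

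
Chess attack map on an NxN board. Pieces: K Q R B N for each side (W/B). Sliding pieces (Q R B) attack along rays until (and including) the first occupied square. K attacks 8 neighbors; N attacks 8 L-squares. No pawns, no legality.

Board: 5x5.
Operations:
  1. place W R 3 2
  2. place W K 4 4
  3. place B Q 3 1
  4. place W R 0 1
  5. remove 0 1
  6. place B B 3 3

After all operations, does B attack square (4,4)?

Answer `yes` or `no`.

Answer: yes

Derivation:
Op 1: place WR@(3,2)
Op 2: place WK@(4,4)
Op 3: place BQ@(3,1)
Op 4: place WR@(0,1)
Op 5: remove (0,1)
Op 6: place BB@(3,3)
Per-piece attacks for B:
  BQ@(3,1): attacks (3,2) (3,0) (4,1) (2,1) (1,1) (0,1) (4,2) (4,0) (2,2) (1,3) (0,4) (2,0) [ray(0,1) blocked at (3,2)]
  BB@(3,3): attacks (4,4) (4,2) (2,4) (2,2) (1,1) (0,0) [ray(1,1) blocked at (4,4)]
B attacks (4,4): yes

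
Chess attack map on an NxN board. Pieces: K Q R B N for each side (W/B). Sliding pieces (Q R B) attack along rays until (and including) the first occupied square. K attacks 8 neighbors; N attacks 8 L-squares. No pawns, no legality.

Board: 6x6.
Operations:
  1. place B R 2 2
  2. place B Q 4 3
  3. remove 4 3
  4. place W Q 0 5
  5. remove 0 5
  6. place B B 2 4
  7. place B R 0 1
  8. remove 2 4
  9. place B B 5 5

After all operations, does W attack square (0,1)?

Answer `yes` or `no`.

Op 1: place BR@(2,2)
Op 2: place BQ@(4,3)
Op 3: remove (4,3)
Op 4: place WQ@(0,5)
Op 5: remove (0,5)
Op 6: place BB@(2,4)
Op 7: place BR@(0,1)
Op 8: remove (2,4)
Op 9: place BB@(5,5)
Per-piece attacks for W:
W attacks (0,1): no

Answer: no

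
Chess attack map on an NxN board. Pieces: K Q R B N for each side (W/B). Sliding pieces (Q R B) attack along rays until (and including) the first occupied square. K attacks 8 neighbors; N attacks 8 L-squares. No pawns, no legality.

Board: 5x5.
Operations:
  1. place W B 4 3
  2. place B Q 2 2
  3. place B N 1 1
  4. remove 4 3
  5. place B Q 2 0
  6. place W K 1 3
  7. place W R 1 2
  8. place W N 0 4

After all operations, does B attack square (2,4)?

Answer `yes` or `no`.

Op 1: place WB@(4,3)
Op 2: place BQ@(2,2)
Op 3: place BN@(1,1)
Op 4: remove (4,3)
Op 5: place BQ@(2,0)
Op 6: place WK@(1,3)
Op 7: place WR@(1,2)
Op 8: place WN@(0,4)
Per-piece attacks for B:
  BN@(1,1): attacks (2,3) (3,2) (0,3) (3,0)
  BQ@(2,0): attacks (2,1) (2,2) (3,0) (4,0) (1,0) (0,0) (3,1) (4,2) (1,1) [ray(0,1) blocked at (2,2); ray(-1,1) blocked at (1,1)]
  BQ@(2,2): attacks (2,3) (2,4) (2,1) (2,0) (3,2) (4,2) (1,2) (3,3) (4,4) (3,1) (4,0) (1,3) (1,1) [ray(0,-1) blocked at (2,0); ray(-1,0) blocked at (1,2); ray(-1,1) blocked at (1,3); ray(-1,-1) blocked at (1,1)]
B attacks (2,4): yes

Answer: yes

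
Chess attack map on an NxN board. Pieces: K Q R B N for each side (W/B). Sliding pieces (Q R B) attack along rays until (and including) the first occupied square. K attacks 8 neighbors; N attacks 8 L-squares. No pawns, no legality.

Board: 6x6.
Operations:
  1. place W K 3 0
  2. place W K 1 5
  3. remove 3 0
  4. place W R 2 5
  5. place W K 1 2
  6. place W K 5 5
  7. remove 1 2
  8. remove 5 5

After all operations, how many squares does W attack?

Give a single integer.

Answer: 13

Derivation:
Op 1: place WK@(3,0)
Op 2: place WK@(1,5)
Op 3: remove (3,0)
Op 4: place WR@(2,5)
Op 5: place WK@(1,2)
Op 6: place WK@(5,5)
Op 7: remove (1,2)
Op 8: remove (5,5)
Per-piece attacks for W:
  WK@(1,5): attacks (1,4) (2,5) (0,5) (2,4) (0,4)
  WR@(2,5): attacks (2,4) (2,3) (2,2) (2,1) (2,0) (3,5) (4,5) (5,5) (1,5) [ray(-1,0) blocked at (1,5)]
Union (13 distinct): (0,4) (0,5) (1,4) (1,5) (2,0) (2,1) (2,2) (2,3) (2,4) (2,5) (3,5) (4,5) (5,5)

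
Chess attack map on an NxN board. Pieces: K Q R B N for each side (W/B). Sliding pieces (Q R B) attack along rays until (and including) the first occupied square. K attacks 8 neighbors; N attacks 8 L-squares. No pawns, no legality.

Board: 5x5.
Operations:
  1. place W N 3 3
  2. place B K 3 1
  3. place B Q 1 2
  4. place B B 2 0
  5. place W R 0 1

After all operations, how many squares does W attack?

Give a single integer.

Op 1: place WN@(3,3)
Op 2: place BK@(3,1)
Op 3: place BQ@(1,2)
Op 4: place BB@(2,0)
Op 5: place WR@(0,1)
Per-piece attacks for W:
  WR@(0,1): attacks (0,2) (0,3) (0,4) (0,0) (1,1) (2,1) (3,1) [ray(1,0) blocked at (3,1)]
  WN@(3,3): attacks (1,4) (4,1) (2,1) (1,2)
Union (10 distinct): (0,0) (0,2) (0,3) (0,4) (1,1) (1,2) (1,4) (2,1) (3,1) (4,1)

Answer: 10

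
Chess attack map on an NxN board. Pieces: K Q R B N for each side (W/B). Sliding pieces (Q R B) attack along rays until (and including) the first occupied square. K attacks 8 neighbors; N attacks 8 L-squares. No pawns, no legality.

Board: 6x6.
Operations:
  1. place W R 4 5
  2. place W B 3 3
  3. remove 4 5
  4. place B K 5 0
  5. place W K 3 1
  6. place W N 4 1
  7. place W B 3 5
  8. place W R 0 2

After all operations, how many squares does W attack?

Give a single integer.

Op 1: place WR@(4,5)
Op 2: place WB@(3,3)
Op 3: remove (4,5)
Op 4: place BK@(5,0)
Op 5: place WK@(3,1)
Op 6: place WN@(4,1)
Op 7: place WB@(3,5)
Op 8: place WR@(0,2)
Per-piece attacks for W:
  WR@(0,2): attacks (0,3) (0,4) (0,5) (0,1) (0,0) (1,2) (2,2) (3,2) (4,2) (5,2)
  WK@(3,1): attacks (3,2) (3,0) (4,1) (2,1) (4,2) (4,0) (2,2) (2,0)
  WB@(3,3): attacks (4,4) (5,5) (4,2) (5,1) (2,4) (1,5) (2,2) (1,1) (0,0)
  WB@(3,5): attacks (4,4) (5,3) (2,4) (1,3) (0,2) [ray(-1,-1) blocked at (0,2)]
  WN@(4,1): attacks (5,3) (3,3) (2,2) (2,0)
Union (25 distinct): (0,0) (0,1) (0,2) (0,3) (0,4) (0,5) (1,1) (1,2) (1,3) (1,5) (2,0) (2,1) (2,2) (2,4) (3,0) (3,2) (3,3) (4,0) (4,1) (4,2) (4,4) (5,1) (5,2) (5,3) (5,5)

Answer: 25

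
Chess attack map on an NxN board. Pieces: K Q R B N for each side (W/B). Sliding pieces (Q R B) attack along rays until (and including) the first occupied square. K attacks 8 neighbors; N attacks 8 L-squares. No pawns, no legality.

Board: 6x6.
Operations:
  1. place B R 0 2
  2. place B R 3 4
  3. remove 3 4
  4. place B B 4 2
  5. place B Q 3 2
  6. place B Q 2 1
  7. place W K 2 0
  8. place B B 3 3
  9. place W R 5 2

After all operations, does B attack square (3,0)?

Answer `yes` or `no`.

Op 1: place BR@(0,2)
Op 2: place BR@(3,4)
Op 3: remove (3,4)
Op 4: place BB@(4,2)
Op 5: place BQ@(3,2)
Op 6: place BQ@(2,1)
Op 7: place WK@(2,0)
Op 8: place BB@(3,3)
Op 9: place WR@(5,2)
Per-piece attacks for B:
  BR@(0,2): attacks (0,3) (0,4) (0,5) (0,1) (0,0) (1,2) (2,2) (3,2) [ray(1,0) blocked at (3,2)]
  BQ@(2,1): attacks (2,2) (2,3) (2,4) (2,5) (2,0) (3,1) (4,1) (5,1) (1,1) (0,1) (3,2) (3,0) (1,2) (0,3) (1,0) [ray(0,-1) blocked at (2,0); ray(1,1) blocked at (3,2)]
  BQ@(3,2): attacks (3,3) (3,1) (3,0) (4,2) (2,2) (1,2) (0,2) (4,3) (5,4) (4,1) (5,0) (2,3) (1,4) (0,5) (2,1) [ray(0,1) blocked at (3,3); ray(1,0) blocked at (4,2); ray(-1,0) blocked at (0,2); ray(-1,-1) blocked at (2,1)]
  BB@(3,3): attacks (4,4) (5,5) (4,2) (2,4) (1,5) (2,2) (1,1) (0,0) [ray(1,-1) blocked at (4,2)]
  BB@(4,2): attacks (5,3) (5,1) (3,3) (3,1) (2,0) [ray(-1,1) blocked at (3,3); ray(-1,-1) blocked at (2,0)]
B attacks (3,0): yes

Answer: yes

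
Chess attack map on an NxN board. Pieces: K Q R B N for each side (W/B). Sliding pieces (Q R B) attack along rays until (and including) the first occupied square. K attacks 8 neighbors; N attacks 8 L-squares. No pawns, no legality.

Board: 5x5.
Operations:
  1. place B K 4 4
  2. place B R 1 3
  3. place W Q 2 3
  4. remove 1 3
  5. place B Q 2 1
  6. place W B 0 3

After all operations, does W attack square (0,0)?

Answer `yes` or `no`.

Op 1: place BK@(4,4)
Op 2: place BR@(1,3)
Op 3: place WQ@(2,3)
Op 4: remove (1,3)
Op 5: place BQ@(2,1)
Op 6: place WB@(0,3)
Per-piece attacks for W:
  WB@(0,3): attacks (1,4) (1,2) (2,1) [ray(1,-1) blocked at (2,1)]
  WQ@(2,3): attacks (2,4) (2,2) (2,1) (3,3) (4,3) (1,3) (0,3) (3,4) (3,2) (4,1) (1,4) (1,2) (0,1) [ray(0,-1) blocked at (2,1); ray(-1,0) blocked at (0,3)]
W attacks (0,0): no

Answer: no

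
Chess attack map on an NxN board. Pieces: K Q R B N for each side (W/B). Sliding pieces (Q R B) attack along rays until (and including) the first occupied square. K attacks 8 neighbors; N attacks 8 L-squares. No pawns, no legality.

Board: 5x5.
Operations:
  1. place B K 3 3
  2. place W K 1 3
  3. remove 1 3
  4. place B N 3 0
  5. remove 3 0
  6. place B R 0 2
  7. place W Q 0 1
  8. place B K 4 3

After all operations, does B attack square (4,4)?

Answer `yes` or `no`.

Answer: yes

Derivation:
Op 1: place BK@(3,3)
Op 2: place WK@(1,3)
Op 3: remove (1,3)
Op 4: place BN@(3,0)
Op 5: remove (3,0)
Op 6: place BR@(0,2)
Op 7: place WQ@(0,1)
Op 8: place BK@(4,3)
Per-piece attacks for B:
  BR@(0,2): attacks (0,3) (0,4) (0,1) (1,2) (2,2) (3,2) (4,2) [ray(0,-1) blocked at (0,1)]
  BK@(3,3): attacks (3,4) (3,2) (4,3) (2,3) (4,4) (4,2) (2,4) (2,2)
  BK@(4,3): attacks (4,4) (4,2) (3,3) (3,4) (3,2)
B attacks (4,4): yes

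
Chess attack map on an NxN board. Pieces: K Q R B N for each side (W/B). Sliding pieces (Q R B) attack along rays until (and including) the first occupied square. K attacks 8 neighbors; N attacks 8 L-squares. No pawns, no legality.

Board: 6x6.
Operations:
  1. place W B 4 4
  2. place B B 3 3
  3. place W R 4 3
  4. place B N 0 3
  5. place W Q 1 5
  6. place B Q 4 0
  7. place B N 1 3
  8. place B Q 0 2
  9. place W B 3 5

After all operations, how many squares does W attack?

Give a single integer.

Answer: 14

Derivation:
Op 1: place WB@(4,4)
Op 2: place BB@(3,3)
Op 3: place WR@(4,3)
Op 4: place BN@(0,3)
Op 5: place WQ@(1,5)
Op 6: place BQ@(4,0)
Op 7: place BN@(1,3)
Op 8: place BQ@(0,2)
Op 9: place WB@(3,5)
Per-piece attacks for W:
  WQ@(1,5): attacks (1,4) (1,3) (2,5) (3,5) (0,5) (2,4) (3,3) (0,4) [ray(0,-1) blocked at (1,3); ray(1,0) blocked at (3,5); ray(1,-1) blocked at (3,3)]
  WB@(3,5): attacks (4,4) (2,4) (1,3) [ray(1,-1) blocked at (4,4); ray(-1,-1) blocked at (1,3)]
  WR@(4,3): attacks (4,4) (4,2) (4,1) (4,0) (5,3) (3,3) [ray(0,1) blocked at (4,4); ray(0,-1) blocked at (4,0); ray(-1,0) blocked at (3,3)]
  WB@(4,4): attacks (5,5) (5,3) (3,5) (3,3) [ray(-1,1) blocked at (3,5); ray(-1,-1) blocked at (3,3)]
Union (14 distinct): (0,4) (0,5) (1,3) (1,4) (2,4) (2,5) (3,3) (3,5) (4,0) (4,1) (4,2) (4,4) (5,3) (5,5)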